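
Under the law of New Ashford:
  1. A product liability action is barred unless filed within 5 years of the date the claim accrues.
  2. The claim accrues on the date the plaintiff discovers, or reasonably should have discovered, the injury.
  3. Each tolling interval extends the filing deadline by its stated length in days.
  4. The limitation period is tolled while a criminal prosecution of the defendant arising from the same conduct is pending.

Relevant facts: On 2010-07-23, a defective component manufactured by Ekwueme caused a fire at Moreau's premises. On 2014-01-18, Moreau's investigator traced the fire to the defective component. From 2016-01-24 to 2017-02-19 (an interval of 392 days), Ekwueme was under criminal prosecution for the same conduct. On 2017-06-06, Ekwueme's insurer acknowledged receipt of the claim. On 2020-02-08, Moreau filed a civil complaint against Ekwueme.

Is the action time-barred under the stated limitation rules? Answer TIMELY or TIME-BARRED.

Under the discovery rule, the claim accrued on 2014-01-18, when Moreau discovered the injury — not on the 2010-07-23 date of the underlying act.
Adding the 5 years base period to 2014-01-18 gives a deadline of 2019-01-18, before any tolling.
Because the pending criminal prosecution ran from 2016-01-24 to 2017-02-19, the deadline is extended by 392 days to 2020-02-14.
The other events in the timeline have no effect on the limitation period under the stated rules.
Filing on 2020-02-08 beat the 2020-02-14 deadline — the action is timely.

TIMELY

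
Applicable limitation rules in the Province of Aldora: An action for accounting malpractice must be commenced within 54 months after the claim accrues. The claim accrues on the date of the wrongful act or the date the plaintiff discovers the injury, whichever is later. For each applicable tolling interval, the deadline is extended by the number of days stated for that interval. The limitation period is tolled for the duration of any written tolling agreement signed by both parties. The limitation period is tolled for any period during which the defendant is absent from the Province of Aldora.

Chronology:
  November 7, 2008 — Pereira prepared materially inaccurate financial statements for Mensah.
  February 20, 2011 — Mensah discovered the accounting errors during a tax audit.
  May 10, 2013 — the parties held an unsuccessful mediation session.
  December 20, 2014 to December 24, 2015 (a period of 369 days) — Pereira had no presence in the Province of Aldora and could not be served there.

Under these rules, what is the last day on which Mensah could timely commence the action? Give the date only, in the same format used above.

August 23, 2016

The claim accrued on February 20, 2011 — the later of the November 7, 2008 act and the February 20, 2011 discovery.
Adding the 54 months base period to February 20, 2011 gives a deadline of August 20, 2015, before any tolling.
The period was tolled for 369 days by the defendant's absence from the jurisdiction (December 20, 2014 to December 24, 2015), pushing the deadline to August 23, 2016.
The other events in the timeline have no effect on the limitation period under the stated rules.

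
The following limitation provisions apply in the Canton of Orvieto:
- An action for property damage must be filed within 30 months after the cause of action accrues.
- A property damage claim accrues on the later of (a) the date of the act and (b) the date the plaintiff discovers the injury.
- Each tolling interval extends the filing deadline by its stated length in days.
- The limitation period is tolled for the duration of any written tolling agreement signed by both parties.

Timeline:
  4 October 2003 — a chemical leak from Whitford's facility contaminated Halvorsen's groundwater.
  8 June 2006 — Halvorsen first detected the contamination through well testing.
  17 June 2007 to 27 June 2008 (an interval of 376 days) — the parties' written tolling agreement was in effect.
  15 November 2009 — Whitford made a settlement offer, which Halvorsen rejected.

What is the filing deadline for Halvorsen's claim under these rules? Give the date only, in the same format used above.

Taking the later of the act (4 October 2003) and discovery (8 June 2006), the claim accrued on 8 June 2006.
Adding the 30 months base period to 8 June 2006 gives a deadline of 8 December 2008, before any tolling.
The period was tolled for 376 days by the written tolling agreement (17 June 2007 to 27 June 2008), pushing the deadline to 19 December 2009.
The other events in the timeline have no effect on the limitation period under the stated rules.

19 December 2009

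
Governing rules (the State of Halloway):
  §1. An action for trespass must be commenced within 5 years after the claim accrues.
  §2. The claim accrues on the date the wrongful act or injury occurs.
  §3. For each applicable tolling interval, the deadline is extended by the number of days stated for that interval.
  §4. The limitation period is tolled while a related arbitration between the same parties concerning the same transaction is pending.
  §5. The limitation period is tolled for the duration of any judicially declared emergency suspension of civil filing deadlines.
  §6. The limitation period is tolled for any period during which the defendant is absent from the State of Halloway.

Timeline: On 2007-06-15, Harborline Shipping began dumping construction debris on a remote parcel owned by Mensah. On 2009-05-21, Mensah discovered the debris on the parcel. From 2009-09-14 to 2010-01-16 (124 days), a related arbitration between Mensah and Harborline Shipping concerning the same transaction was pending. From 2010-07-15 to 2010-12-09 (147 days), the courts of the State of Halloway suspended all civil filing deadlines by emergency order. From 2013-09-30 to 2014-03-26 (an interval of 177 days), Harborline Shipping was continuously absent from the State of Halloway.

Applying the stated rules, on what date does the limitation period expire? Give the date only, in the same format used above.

The claim accrued on 2007-06-15, when the wrongful act occurred; under the stated occurrence rule the 2009-05-21 discovery does not delay accrual.
Adding the 5 years base period to 2007-06-15 gives a deadline of 2012-06-15, before any tolling.
Because the pending related arbitration ran from 2009-09-14 to 2010-01-16, the deadline is extended by 124 days to 2012-10-17.
Because the emergency suspension of filing deadlines ran from 2010-07-15 to 2010-12-09, the deadline is extended by 147 days to 2013-03-13.
The defendant's absence from the jurisdiction starting 2013-09-30 came too late — the period had run on 2013-03-13 — and so does not extend the deadline.

2013-03-13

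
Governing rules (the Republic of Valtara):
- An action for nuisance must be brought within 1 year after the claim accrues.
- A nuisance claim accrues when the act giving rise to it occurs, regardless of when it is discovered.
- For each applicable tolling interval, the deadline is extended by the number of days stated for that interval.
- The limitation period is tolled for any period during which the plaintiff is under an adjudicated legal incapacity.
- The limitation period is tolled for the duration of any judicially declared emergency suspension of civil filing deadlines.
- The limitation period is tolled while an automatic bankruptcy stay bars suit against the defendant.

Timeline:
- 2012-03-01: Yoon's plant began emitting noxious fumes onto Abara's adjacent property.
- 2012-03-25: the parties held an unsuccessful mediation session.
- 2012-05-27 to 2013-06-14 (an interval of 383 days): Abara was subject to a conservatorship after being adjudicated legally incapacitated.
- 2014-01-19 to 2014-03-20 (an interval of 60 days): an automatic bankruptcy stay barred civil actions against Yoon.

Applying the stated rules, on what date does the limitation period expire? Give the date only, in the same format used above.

2014-05-18

The limitation period began to run on 2012-03-01.
Adding the 1 year base period to 2012-03-01 gives a deadline of 2013-03-01, before any tolling.
The plaintiff's legal incapacity from 2012-05-27 to 2013-06-14 tolled the period for 383 days, extending the deadline to 2014-03-19.
The period was tolled for 60 days by the automatic bankruptcy stay (2014-01-19 to 2014-03-20), pushing the deadline to 2014-05-18.
The other events in the timeline have no effect on the limitation period under the stated rules.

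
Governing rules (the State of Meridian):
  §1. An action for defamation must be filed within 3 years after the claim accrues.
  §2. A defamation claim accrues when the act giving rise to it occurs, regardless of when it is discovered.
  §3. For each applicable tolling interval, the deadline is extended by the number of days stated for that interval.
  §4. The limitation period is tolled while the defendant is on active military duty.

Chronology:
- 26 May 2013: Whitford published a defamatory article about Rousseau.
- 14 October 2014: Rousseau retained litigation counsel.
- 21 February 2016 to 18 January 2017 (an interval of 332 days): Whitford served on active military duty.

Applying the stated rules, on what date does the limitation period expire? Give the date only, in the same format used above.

23 April 2017

The limitation period began to run on 26 May 2013.
3 years from 26 May 2013 is 26 May 2016.
The period was tolled for 332 days by the defendant's active military service (21 February 2016 to 18 January 2017), pushing the deadline to 23 April 2017.
The other events in the timeline have no effect on the limitation period under the stated rules.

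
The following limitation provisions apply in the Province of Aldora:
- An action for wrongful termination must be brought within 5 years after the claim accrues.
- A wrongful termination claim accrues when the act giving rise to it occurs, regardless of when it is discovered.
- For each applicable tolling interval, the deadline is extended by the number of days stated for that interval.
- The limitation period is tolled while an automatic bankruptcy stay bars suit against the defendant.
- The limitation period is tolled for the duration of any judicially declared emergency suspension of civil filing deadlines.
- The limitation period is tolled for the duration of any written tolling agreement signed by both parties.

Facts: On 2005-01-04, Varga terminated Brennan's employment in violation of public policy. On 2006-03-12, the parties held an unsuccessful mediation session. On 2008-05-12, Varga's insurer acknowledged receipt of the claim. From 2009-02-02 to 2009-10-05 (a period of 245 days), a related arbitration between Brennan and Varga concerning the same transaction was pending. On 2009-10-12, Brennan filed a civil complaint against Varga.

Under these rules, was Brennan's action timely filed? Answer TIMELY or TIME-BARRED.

The limitation period began to run on 2005-01-04.
5 years from 2005-01-04 is 2010-01-04.
No stated provision tolls the period for a pending arbitration, so the interval from 2009-02-02 to 2009-10-05 has no effect on the deadline.
The other events in the timeline have no effect on the limitation period under the stated rules.
The 2009-10-12 filing precedes the 2010-01-04 deadline; the claim is timely.

TIMELY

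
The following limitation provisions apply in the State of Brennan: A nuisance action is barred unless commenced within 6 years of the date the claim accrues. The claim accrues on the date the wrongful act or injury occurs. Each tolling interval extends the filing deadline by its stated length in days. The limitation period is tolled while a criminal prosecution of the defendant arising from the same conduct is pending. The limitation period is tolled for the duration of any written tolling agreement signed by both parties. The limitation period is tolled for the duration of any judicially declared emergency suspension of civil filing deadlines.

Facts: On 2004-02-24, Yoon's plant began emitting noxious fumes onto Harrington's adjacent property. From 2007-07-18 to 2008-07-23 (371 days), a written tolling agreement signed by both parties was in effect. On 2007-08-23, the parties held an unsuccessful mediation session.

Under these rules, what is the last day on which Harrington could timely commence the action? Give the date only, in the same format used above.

2011-03-02

The claim accrued on 2004-02-24, the date of the act.
Adding the 6 years base period to 2004-02-24 gives a deadline of 2010-02-24, before any tolling.
Because the written tolling agreement ran from 2007-07-18 to 2008-07-23, the deadline is extended by 371 days to 2011-03-02.
Nothing else in the chronology tolls or restarts the period.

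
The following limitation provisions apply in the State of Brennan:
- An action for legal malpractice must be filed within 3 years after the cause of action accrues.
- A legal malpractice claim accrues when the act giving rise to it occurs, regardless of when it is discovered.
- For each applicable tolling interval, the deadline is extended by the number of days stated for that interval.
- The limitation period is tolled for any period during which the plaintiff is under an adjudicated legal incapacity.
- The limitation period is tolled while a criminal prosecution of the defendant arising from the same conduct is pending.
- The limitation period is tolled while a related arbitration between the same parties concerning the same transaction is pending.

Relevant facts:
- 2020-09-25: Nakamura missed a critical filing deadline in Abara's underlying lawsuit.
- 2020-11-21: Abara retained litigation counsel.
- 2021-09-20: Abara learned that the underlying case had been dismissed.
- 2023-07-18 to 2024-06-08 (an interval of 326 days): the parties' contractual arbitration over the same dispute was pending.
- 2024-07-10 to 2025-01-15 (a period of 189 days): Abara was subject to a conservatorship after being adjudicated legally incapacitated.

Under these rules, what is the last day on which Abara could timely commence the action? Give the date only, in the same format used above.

2025-02-21

Accrual is governed by the date of the act, so the period began to run on 2020-09-25; the later discovery on 2021-09-20 is irrelevant under the stated rule.
The untolled deadline — 3 years after 2020-09-25 — is 2023-09-25.
The pending related arbitration from 2023-07-18 to 2024-06-08 tolled the period for 326 days, extending the deadline to 2024-08-16.
Because the plaintiff's legal incapacity ran from 2024-07-10 to 2025-01-15, the deadline is extended by 189 days to 2025-02-21.
None of the other events listed affects the running of the period under the stated rules.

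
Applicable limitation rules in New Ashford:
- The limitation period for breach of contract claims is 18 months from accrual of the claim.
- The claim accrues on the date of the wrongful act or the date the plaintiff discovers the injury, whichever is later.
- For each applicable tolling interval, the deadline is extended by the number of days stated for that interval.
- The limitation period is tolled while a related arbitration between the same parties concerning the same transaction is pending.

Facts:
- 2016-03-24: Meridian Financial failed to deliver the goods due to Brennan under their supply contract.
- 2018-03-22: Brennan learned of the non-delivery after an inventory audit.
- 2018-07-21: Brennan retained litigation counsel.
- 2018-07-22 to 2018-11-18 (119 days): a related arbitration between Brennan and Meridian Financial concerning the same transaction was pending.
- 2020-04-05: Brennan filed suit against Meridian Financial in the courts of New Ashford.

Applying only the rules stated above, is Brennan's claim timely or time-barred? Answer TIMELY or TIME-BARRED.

The claim accrued on 2018-03-22 — the later of the 2016-03-24 act and the 2018-03-22 discovery.
The untolled deadline — 18 months after 2018-03-22 — is 2019-09-22.
Because the pending related arbitration ran from 2018-07-22 to 2018-11-18, the deadline is extended by 119 days to 2020-01-19.
Nothing else in the chronology tolls or restarts the period.
The 2020-04-05 filing falls after the 2020-01-19 deadline; the claim is time-barred.

TIME-BARRED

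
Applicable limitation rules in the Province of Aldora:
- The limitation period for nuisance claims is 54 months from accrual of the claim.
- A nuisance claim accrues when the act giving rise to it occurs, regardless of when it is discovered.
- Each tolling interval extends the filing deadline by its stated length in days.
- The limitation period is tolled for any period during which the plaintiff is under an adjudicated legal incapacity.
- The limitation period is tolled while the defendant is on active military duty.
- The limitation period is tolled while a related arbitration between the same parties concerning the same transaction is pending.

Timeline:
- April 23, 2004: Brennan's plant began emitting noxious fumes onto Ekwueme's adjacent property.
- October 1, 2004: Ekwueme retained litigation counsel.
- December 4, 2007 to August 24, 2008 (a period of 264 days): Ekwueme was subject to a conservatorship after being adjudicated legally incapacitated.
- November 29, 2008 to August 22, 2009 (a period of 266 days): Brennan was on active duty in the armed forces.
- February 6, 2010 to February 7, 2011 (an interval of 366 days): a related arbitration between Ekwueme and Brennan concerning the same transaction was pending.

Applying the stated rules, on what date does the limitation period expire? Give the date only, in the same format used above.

The claim accrued on April 23, 2004, the date of the act.
54 months from April 23, 2004 is October 23, 2008.
The period was tolled for 264 days by the plaintiff's legal incapacity (December 4, 2007 to August 24, 2008), pushing the deadline to July 14, 2009.
The period was tolled for 266 days by the defendant's active military service (November 29, 2008 to August 22, 2009), pushing the deadline to April 6, 2010.
Because the pending related arbitration ran from February 6, 2010 to February 7, 2011, the deadline is extended by 366 days to April 7, 2011.
Nothing else in the chronology tolls or restarts the period.

April 7, 2011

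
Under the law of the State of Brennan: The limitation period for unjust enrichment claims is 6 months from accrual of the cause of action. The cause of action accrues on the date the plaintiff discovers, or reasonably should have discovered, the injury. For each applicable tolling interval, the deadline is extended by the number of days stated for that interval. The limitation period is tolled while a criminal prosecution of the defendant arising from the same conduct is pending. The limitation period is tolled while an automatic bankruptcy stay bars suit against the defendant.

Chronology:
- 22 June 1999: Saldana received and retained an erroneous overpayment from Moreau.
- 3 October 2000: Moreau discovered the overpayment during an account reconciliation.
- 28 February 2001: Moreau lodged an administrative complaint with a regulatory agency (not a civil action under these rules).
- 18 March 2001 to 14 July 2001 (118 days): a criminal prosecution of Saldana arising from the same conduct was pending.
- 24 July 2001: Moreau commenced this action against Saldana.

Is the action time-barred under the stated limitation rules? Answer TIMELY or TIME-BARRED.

Under the discovery rule, the claim accrued on 3 October 2000, when Moreau discovered the injury — not on the 22 June 1999 date of the underlying act.
Adding the 6 months base period to 3 October 2000 gives a deadline of 3 April 2001, before any tolling.
The period was tolled for 118 days by the pending criminal prosecution (18 March 2001 to 14 July 2001), pushing the deadline to 30 July 2001.
The other events in the timeline have no effect on the limitation period under the stated rules.
Moreau filed on 24 July 2001, before the 30 July 2001 deadline, so the action is timely.

TIMELY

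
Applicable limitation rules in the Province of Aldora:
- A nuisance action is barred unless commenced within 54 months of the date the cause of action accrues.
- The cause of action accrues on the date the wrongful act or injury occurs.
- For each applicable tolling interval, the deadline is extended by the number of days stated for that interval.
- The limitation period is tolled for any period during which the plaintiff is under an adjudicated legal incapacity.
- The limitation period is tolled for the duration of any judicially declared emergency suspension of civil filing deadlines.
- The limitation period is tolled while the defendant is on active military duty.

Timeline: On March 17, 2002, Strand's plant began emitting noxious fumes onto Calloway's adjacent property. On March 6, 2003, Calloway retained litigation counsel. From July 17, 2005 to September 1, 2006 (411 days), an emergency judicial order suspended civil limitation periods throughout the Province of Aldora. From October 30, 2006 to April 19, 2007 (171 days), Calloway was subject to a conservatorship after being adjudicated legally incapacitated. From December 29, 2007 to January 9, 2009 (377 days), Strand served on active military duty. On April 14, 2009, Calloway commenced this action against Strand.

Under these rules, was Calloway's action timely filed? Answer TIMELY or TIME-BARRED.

TIMELY

The cause of action accrued on March 17, 2002, the date of the act.
The untolled deadline — 54 months after March 17, 2002 — is September 17, 2006.
The emergency suspension of filing deadlines from July 17, 2005 to September 1, 2006 tolled the period for 411 days, extending the deadline to November 2, 2007.
The plaintiff's legal incapacity from October 30, 2006 to April 19, 2007 tolled the period for 171 days, extending the deadline to April 21, 2008.
Because the defendant's active military service ran from December 29, 2007 to January 9, 2009, the deadline is extended by 377 days to May 3, 2009.
The other events in the timeline have no effect on the limitation period under the stated rules.
The April 14, 2009 filing precedes the May 3, 2009 deadline; the claim is timely.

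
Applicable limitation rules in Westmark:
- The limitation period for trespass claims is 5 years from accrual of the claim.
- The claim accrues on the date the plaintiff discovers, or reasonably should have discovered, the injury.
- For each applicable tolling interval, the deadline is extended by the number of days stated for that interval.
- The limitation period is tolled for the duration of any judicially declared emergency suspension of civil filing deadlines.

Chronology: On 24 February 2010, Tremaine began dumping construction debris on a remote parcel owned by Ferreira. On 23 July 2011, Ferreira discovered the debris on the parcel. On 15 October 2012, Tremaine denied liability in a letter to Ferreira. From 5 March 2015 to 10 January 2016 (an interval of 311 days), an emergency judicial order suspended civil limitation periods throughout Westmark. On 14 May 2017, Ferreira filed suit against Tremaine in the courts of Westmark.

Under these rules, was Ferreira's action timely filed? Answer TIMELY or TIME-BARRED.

Under the discovery rule, the claim accrued on 23 July 2011, when Ferreira discovered the injury — not on the 24 February 2010 date of the underlying act.
Adding the 5 years base period to 23 July 2011 gives a deadline of 23 July 2016, before any tolling.
The emergency suspension of filing deadlines from 5 March 2015 to 10 January 2016 tolled the period for 311 days, extending the deadline to 30 May 2017.
The other events in the timeline have no effect on the limitation period under the stated rules.
The 14 May 2017 filing precedes the 30 May 2017 deadline; the claim is timely.

TIMELY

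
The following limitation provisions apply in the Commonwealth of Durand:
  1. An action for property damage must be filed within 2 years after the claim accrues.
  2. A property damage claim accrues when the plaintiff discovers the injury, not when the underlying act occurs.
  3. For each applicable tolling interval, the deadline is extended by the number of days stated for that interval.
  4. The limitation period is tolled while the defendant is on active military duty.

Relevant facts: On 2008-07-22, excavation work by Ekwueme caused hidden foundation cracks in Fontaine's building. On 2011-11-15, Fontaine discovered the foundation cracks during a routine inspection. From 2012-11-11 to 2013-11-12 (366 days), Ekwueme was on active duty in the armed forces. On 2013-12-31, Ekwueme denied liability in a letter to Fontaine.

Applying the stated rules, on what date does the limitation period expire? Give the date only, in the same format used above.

The claim did not accrue until Fontaine discovered the injury on 2011-11-15; the 2008-07-22 act date does not start the clock under the stated rule.
The untolled deadline — 2 years after 2011-11-15 — is 2013-11-15.
Because the defendant's active military service ran from 2012-11-11 to 2013-11-12, the deadline is extended by 366 days to 2014-11-16.
The other events in the timeline have no effect on the limitation period under the stated rules.

2014-11-16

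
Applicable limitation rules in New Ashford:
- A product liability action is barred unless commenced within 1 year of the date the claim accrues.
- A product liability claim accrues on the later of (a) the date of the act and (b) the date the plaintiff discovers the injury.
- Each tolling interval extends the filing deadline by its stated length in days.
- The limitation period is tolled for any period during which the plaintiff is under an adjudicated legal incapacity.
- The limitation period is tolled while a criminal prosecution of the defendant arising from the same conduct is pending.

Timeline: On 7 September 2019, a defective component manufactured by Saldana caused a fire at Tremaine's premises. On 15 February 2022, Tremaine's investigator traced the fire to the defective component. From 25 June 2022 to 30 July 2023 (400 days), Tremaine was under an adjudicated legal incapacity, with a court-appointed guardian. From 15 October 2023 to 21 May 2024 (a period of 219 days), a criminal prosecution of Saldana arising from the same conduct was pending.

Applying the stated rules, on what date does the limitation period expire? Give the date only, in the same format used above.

Because discovery on 15 February 2022 post-dates the 7 September 2019 act, accrual under the later-of rule falls on 15 February 2022.
The untolled deadline — 1 year after 15 February 2022 — is 15 February 2023.
Because the plaintiff's legal incapacity ran from 25 June 2022 to 30 July 2023, the deadline is extended by 400 days to 21 March 2024.
The period was tolled for 219 days by the pending criminal prosecution (15 October 2023 to 21 May 2024), pushing the deadline to 26 October 2024.

26 October 2024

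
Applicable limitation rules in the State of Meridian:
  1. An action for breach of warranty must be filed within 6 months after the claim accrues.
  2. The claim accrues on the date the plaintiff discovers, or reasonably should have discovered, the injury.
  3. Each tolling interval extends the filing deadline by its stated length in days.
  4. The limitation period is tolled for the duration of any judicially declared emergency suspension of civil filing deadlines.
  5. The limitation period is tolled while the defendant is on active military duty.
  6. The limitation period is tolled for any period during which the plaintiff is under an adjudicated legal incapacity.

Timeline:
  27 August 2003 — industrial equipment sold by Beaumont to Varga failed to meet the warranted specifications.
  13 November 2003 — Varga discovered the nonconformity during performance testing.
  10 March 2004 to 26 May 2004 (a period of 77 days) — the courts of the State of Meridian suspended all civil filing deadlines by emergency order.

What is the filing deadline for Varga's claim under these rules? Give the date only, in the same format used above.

29 July 2004

The claim did not accrue until Varga discovered the injury on 13 November 2003; the 27 August 2003 act date does not start the clock under the stated rule.
Adding the 6 months base period to 13 November 2003 gives a deadline of 13 May 2004, before any tolling.
The emergency suspension of filing deadlines from 10 March 2004 to 26 May 2004 tolled the period for 77 days, extending the deadline to 29 July 2004.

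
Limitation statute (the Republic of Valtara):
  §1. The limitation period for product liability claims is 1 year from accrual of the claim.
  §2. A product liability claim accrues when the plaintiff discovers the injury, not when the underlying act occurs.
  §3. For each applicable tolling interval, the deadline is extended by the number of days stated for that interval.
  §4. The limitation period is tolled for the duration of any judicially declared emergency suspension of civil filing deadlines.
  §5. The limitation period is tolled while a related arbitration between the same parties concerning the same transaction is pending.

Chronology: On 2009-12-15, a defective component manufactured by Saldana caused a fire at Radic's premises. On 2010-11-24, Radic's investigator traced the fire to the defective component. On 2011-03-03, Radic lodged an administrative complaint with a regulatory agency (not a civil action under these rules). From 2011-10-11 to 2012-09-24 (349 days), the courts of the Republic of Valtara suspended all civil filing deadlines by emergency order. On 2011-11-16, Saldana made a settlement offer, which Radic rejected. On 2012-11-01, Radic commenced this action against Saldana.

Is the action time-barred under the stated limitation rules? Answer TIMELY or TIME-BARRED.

TIMELY

Under the discovery rule, the claim accrued on 2010-11-24, when Radic discovered the injury — not on the 2009-12-15 date of the underlying act.
The untolled deadline — 1 year after 2010-11-24 — is 2011-11-24.
The period was tolled for 349 days by the emergency suspension of filing deadlines (2011-10-11 to 2012-09-24), pushing the deadline to 2012-11-07.
Nothing else in the chronology tolls or restarts the period.
Radic filed on 2012-11-01, before the 2012-11-07 deadline, so the action is timely.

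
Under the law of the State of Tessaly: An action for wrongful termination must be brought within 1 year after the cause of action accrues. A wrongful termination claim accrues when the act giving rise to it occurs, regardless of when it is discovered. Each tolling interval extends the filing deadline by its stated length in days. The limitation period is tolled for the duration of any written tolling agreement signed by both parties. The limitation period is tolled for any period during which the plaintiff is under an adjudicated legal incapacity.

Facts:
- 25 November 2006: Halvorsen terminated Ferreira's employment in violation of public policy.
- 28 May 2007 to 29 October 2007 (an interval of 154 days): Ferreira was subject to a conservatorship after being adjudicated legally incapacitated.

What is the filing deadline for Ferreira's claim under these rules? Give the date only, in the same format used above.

The cause of action accrued on 25 November 2006, the date of the act.
Adding the 1 year base period to 25 November 2006 gives a deadline of 25 November 2007, before any tolling.
The period was tolled for 154 days by the plaintiff's legal incapacity (28 May 2007 to 29 October 2007), pushing the deadline to 27 April 2008.

27 April 2008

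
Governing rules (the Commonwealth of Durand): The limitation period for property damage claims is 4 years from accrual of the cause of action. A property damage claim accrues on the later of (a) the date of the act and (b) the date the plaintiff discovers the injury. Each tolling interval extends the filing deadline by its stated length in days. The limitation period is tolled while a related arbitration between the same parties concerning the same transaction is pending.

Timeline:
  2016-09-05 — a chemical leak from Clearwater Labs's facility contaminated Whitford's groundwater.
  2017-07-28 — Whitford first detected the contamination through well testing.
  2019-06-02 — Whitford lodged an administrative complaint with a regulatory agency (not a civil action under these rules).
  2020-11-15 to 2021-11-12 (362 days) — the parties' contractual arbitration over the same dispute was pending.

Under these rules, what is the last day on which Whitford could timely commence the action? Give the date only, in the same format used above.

Because discovery on 2017-07-28 post-dates the 2016-09-05 act, accrual under the later-of rule falls on 2017-07-28.
4 years from 2017-07-28 is 2021-07-28.
The pending related arbitration from 2020-11-15 to 2021-11-12 tolled the period for 362 days, extending the deadline to 2022-07-25.
The other events in the timeline have no effect on the limitation period under the stated rules.

2022-07-25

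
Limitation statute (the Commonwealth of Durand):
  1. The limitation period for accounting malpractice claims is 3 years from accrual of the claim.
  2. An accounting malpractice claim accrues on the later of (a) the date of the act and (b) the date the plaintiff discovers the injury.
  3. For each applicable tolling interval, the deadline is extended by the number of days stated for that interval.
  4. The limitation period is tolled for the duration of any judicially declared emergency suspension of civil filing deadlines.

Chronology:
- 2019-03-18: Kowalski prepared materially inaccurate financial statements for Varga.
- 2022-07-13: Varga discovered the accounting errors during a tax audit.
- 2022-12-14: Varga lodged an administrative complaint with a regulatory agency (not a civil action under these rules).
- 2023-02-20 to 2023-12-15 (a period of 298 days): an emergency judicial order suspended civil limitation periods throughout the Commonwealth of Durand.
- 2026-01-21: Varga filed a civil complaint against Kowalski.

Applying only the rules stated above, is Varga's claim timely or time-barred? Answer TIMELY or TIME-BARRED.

Taking the later of the act (2019-03-18) and discovery (2022-07-13), the claim accrued on 2022-07-13.
Adding the 3 years base period to 2022-07-13 gives a deadline of 2025-07-13, before any tolling.
The emergency suspension of filing deadlines from 2023-02-20 to 2023-12-15 tolled the period for 298 days, extending the deadline to 2026-05-07.
None of the other events listed affects the running of the period under the stated rules.
Filing on 2026-01-21 beat the 2026-05-07 deadline — the action is timely.

TIMELY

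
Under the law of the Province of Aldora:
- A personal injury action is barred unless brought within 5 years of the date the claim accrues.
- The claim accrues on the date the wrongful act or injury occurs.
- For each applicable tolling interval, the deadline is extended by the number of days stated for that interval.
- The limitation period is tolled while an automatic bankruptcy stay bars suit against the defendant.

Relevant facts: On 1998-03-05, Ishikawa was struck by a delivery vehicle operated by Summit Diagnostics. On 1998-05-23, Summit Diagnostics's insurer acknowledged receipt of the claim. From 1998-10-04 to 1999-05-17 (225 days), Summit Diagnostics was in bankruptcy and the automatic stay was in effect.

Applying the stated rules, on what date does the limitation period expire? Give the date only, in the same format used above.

The claim accrued on 1998-03-05, the date of the act.
5 years from 1998-03-05 is 2003-03-05.
Because the automatic bankruptcy stay ran from 1998-10-04 to 1999-05-17, the deadline is extended by 225 days to 2003-10-16.
None of the other events listed affects the running of the period under the stated rules.

2003-10-16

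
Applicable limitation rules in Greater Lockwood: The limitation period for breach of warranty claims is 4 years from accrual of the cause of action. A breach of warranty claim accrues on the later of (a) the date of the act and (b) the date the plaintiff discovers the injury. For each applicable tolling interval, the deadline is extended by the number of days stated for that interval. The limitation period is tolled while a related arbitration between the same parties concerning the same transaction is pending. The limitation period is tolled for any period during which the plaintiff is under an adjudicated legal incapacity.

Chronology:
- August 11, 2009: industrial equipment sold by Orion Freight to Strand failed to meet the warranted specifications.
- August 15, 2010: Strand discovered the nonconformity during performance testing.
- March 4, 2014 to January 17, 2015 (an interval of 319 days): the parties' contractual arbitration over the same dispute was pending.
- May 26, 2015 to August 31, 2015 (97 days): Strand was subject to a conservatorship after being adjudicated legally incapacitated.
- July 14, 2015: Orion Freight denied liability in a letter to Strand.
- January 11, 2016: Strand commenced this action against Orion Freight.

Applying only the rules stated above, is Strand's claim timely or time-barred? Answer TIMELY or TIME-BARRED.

Because discovery on August 15, 2010 post-dates the August 11, 2009 act, accrual under the later-of rule falls on August 15, 2010.
4 years from August 15, 2010 is August 15, 2014.
The pending related arbitration from March 4, 2014 to January 17, 2015 tolled the period for 319 days, extending the deadline to June 30, 2015.
Because the plaintiff's legal incapacity ran from May 26, 2015 to August 31, 2015, the deadline is extended by 97 days to October 5, 2015.
Nothing else in the chronology tolls or restarts the period.
Strand filed on January 11, 2016, after the October 5, 2015 deadline, so the action is time-barred.

TIME-BARRED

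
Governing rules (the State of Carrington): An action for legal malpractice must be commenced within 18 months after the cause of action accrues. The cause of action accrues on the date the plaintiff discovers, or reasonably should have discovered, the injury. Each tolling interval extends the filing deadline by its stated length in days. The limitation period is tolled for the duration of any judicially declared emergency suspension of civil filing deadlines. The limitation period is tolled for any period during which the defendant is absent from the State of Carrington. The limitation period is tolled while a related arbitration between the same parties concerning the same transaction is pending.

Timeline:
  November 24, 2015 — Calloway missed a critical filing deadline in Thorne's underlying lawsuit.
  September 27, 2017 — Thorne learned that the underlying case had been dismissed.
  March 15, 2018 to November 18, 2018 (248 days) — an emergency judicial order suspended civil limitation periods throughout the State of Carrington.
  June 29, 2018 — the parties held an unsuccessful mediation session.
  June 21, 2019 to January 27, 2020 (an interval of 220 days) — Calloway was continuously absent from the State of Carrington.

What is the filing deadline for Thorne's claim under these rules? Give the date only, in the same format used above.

July 7, 2020

Accrual is tied to discovery, so the period began on September 27, 2017 rather than on November 24, 2015 when the act occurred.
The untolled deadline — 18 months after September 27, 2017 — is March 27, 2019.
The period was tolled for 248 days by the emergency suspension of filing deadlines (March 15, 2018 to November 18, 2018), pushing the deadline to November 30, 2019.
The period was tolled for 220 days by the defendant's absence from the jurisdiction (June 21, 2019 to January 27, 2020), pushing the deadline to July 7, 2020.
Nothing else in the chronology tolls or restarts the period.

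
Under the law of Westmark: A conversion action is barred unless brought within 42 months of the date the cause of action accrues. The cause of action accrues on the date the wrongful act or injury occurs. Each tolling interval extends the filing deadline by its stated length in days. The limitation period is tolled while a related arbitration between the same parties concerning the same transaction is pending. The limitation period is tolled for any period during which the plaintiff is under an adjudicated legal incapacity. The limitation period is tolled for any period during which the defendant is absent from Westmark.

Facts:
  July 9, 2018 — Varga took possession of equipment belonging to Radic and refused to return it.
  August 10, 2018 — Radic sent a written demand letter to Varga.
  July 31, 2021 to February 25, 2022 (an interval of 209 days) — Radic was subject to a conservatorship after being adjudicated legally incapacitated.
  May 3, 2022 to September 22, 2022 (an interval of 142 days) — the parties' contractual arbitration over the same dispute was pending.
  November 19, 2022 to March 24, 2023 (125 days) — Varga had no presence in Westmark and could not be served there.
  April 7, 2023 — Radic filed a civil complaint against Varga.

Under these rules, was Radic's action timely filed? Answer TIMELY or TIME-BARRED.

TIMELY

The limitation period began to run on July 9, 2018.
42 months from July 9, 2018 is January 9, 2022.
Because the plaintiff's legal incapacity ran from July 31, 2021 to February 25, 2022, the deadline is extended by 209 days to August 6, 2022.
The period was tolled for 142 days by the pending related arbitration (May 3, 2022 to September 22, 2022), pushing the deadline to December 26, 2022.
The defendant's absence from the jurisdiction from November 19, 2022 to March 24, 2023 tolled the period for 125 days, extending the deadline to April 30, 2023.
The other events in the timeline have no effect on the limitation period under the stated rules.
Radic filed on April 7, 2023, before the April 30, 2023 deadline, so the action is timely.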